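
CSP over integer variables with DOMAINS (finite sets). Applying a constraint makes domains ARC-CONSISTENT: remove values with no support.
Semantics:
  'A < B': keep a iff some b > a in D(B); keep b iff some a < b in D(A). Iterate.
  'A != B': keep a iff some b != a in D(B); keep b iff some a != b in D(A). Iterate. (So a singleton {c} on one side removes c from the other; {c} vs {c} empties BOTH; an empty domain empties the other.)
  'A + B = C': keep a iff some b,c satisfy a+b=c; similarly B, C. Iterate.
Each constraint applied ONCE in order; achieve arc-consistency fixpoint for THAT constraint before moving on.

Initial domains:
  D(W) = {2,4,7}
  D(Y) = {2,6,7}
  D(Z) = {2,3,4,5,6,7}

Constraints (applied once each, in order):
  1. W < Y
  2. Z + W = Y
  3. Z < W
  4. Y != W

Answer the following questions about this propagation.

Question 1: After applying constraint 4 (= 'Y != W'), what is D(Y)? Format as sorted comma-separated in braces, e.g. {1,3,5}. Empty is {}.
Answer: {6,7}

Derivation:
Constraint 1 (W < Y) on D(W)={2,4,7} D(Y)={2,6,7}: W {2,4,7}->{2,4}; Y {2,6,7}->{6,7}
Constraint 2 (Z + W = Y) on D(Z)={2,3,4,5,6,7} D(W)={2,4} D(Y)={6,7}: Z {2,3,4,5,6,7}->{2,3,4,5}
Constraint 3 (Z < W) on D(Z)={2,3,4,5} D(W)={2,4}: Z {2,3,4,5}->{2,3}; W {2,4}->{4}
Constraint 4 (Y != W) on D(Y)={6,7} D(W)={4}: no change
So after constraint 4: D(Y) = {6,7}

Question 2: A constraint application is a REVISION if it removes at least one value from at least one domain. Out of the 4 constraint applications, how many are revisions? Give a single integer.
Answer: 3

Derivation:
Constraint 1 (W < Y) on D(W)={2,4,7} D(Y)={2,6,7}: W {2,4,7}->{2,4}; Y {2,6,7}->{6,7} => REVISION
Constraint 2 (Z + W = Y) on D(Z)={2,3,4,5,6,7} D(W)={2,4} D(Y)={6,7}: Z {2,3,4,5,6,7}->{2,3,4,5} => REVISION
Constraint 3 (Z < W) on D(Z)={2,3,4,5} D(W)={2,4}: Z {2,3,4,5}->{2,3}; W {2,4}->{4} => REVISION
Constraint 4 (Y != W) on D(Y)={6,7} D(W)={4}: no change => not a revision
Total revisions = 3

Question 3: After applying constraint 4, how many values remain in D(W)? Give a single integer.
Constraint 1 (W < Y) on D(W)={2,4,7} D(Y)={2,6,7}: W {2,4,7}->{2,4}; Y {2,6,7}->{6,7}
Constraint 2 (Z + W = Y) on D(Z)={2,3,4,5,6,7} D(W)={2,4} D(Y)={6,7}: Z {2,3,4,5,6,7}->{2,3,4,5}
Constraint 3 (Z < W) on D(Z)={2,3,4,5} D(W)={2,4}: Z {2,3,4,5}->{2,3}; W {2,4}->{4}
Constraint 4 (Y != W) on D(Y)={6,7} D(W)={4}: no change
So after constraint 4: D(W)={4}, size = 1

Answer: 1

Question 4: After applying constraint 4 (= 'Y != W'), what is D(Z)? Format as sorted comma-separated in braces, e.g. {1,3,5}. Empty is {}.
Answer: {2,3}

Derivation:
Constraint 1 (W < Y) on D(W)={2,4,7} D(Y)={2,6,7}: W {2,4,7}->{2,4}; Y {2,6,7}->{6,7}
Constraint 2 (Z + W = Y) on D(Z)={2,3,4,5,6,7} D(W)={2,4} D(Y)={6,7}: Z {2,3,4,5,6,7}->{2,3,4,5}
Constraint 3 (Z < W) on D(Z)={2,3,4,5} D(W)={2,4}: Z {2,3,4,5}->{2,3}; W {2,4}->{4}
Constraint 4 (Y != W) on D(Y)={6,7} D(W)={4}: no change
So after constraint 4: D(Z) = {2,3}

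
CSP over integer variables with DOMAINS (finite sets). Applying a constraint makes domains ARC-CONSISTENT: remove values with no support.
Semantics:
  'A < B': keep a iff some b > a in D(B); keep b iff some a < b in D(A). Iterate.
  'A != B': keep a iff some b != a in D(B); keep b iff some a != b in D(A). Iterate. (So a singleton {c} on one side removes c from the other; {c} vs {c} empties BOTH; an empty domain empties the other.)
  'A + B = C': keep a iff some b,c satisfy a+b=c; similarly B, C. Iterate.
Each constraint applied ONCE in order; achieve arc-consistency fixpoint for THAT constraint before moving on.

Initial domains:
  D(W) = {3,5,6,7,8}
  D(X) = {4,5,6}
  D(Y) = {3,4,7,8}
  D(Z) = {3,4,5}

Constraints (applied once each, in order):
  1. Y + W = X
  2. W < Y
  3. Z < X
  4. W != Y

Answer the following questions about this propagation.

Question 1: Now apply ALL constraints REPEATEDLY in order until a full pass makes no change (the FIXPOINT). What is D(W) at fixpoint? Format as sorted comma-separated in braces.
pass 0 (initial): D(W)={3,5,6,7,8}
pass 1: W {3,5,6,7,8}->{}; X {4,5,6}->{6}; Y {3,4,7,8}->{}
pass 2: X {6}->{}; Z {3,4,5}->{}
pass 3: no change
Fixpoint after 3 passes: D(W) = {}

Answer: {}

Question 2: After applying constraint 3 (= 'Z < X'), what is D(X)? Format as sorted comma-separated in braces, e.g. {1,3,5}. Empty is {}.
Constraint 1 (Y + W = X) on D(Y)={3,4,7,8} D(W)={3,5,6,7,8} D(X)={4,5,6}: Y {3,4,7,8}->{3}; W {3,5,6,7,8}->{3}; X {4,5,6}->{6}
Constraint 2 (W < Y) on D(W)={3} D(Y)={3}: W {3}->{}; Y {3}->{}
Constraint 3 (Z < X) on D(Z)={3,4,5} D(X)={6}: no change
So after constraint 3: D(X) = {6}

Answer: {6}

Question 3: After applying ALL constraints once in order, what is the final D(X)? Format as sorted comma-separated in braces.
Constraint 1 (Y + W = X) on D(Y)={3,4,7,8} D(W)={3,5,6,7,8} D(X)={4,5,6}: Y {3,4,7,8}->{3}; W {3,5,6,7,8}->{3}; X {4,5,6}->{6}
Constraint 2 (W < Y) on D(W)={3} D(Y)={3}: W {3}->{}; Y {3}->{}
Constraint 3 (Z < X) on D(Z)={3,4,5} D(X)={6}: no change
Constraint 4 (W != Y) on D(W)={} D(Y)={}: no change
So after all 4 constraints: D(X) = {6}

Answer: {6}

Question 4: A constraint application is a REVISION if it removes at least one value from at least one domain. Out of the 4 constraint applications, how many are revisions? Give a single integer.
Constraint 1 (Y + W = X) on D(Y)={3,4,7,8} D(W)={3,5,6,7,8} D(X)={4,5,6}: Y {3,4,7,8}->{3}; W {3,5,6,7,8}->{3}; X {4,5,6}->{6} => REVISION
Constraint 2 (W < Y) on D(W)={3} D(Y)={3}: W {3}->{}; Y {3}->{} => REVISION
Constraint 3 (Z < X) on D(Z)={3,4,5} D(X)={6}: no change => not a revision
Constraint 4 (W != Y) on D(W)={} D(Y)={}: no change => not a revision
Total revisions = 2

Answer: 2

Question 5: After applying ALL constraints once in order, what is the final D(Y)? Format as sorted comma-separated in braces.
Constraint 1 (Y + W = X) on D(Y)={3,4,7,8} D(W)={3,5,6,7,8} D(X)={4,5,6}: Y {3,4,7,8}->{3}; W {3,5,6,7,8}->{3}; X {4,5,6}->{6}
Constraint 2 (W < Y) on D(W)={3} D(Y)={3}: W {3}->{}; Y {3}->{}
Constraint 3 (Z < X) on D(Z)={3,4,5} D(X)={6}: no change
Constraint 4 (W != Y) on D(W)={} D(Y)={}: no change
So after all 4 constraints: D(Y) = {}

Answer: {}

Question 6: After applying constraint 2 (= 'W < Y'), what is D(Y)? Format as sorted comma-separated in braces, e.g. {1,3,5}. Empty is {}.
Constraint 1 (Y + W = X) on D(Y)={3,4,7,8} D(W)={3,5,6,7,8} D(X)={4,5,6}: Y {3,4,7,8}->{3}; W {3,5,6,7,8}->{3}; X {4,5,6}->{6}
Constraint 2 (W < Y) on D(W)={3} D(Y)={3}: W {3}->{}; Y {3}->{}
So after constraint 2: D(Y) = {}

Answer: {}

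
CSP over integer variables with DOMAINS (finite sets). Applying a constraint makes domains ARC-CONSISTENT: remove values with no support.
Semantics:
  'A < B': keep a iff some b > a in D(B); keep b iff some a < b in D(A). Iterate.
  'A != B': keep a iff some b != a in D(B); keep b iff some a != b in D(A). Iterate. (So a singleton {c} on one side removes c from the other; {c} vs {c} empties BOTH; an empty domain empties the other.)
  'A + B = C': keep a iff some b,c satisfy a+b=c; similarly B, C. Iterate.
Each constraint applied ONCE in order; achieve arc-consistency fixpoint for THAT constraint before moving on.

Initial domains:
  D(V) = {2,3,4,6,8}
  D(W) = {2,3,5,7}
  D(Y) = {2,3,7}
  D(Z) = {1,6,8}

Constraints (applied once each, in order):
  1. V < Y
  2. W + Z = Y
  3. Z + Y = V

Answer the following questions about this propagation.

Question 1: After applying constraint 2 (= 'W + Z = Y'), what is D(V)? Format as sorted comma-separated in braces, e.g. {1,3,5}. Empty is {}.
Constraint 1 (V < Y) on D(V)={2,3,4,6,8} D(Y)={2,3,7}: V {2,3,4,6,8}->{2,3,4,6}; Y {2,3,7}->{3,7}
Constraint 2 (W + Z = Y) on D(W)={2,3,5,7} D(Z)={1,6,8} D(Y)={3,7}: W {2,3,5,7}->{2}; Z {1,6,8}->{1}; Y {3,7}->{3}
So after constraint 2: D(V) = {2,3,4,6}

Answer: {2,3,4,6}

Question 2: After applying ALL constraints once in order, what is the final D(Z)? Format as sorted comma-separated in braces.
Constraint 1 (V < Y) on D(V)={2,3,4,6,8} D(Y)={2,3,7}: V {2,3,4,6,8}->{2,3,4,6}; Y {2,3,7}->{3,7}
Constraint 2 (W + Z = Y) on D(W)={2,3,5,7} D(Z)={1,6,8} D(Y)={3,7}: W {2,3,5,7}->{2}; Z {1,6,8}->{1}; Y {3,7}->{3}
Constraint 3 (Z + Y = V) on D(Z)={1} D(Y)={3} D(V)={2,3,4,6}: V {2,3,4,6}->{4}
So after all 3 constraints: D(Z) = {1}

Answer: {1}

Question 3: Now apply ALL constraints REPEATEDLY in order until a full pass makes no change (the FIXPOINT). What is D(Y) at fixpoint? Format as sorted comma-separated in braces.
Answer: {}

Derivation:
pass 0 (initial): D(Y)={2,3,7}
pass 1: V {2,3,4,6,8}->{4}; W {2,3,5,7}->{2}; Y {2,3,7}->{3}; Z {1,6,8}->{1}
pass 2: V {4}->{}; W {2}->{}; Y {3}->{}; Z {1}->{}
pass 3: no change
Fixpoint after 3 passes: D(Y) = {}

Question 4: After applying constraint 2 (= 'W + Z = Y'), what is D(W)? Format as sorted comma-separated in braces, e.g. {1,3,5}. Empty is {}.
Constraint 1 (V < Y) on D(V)={2,3,4,6,8} D(Y)={2,3,7}: V {2,3,4,6,8}->{2,3,4,6}; Y {2,3,7}->{3,7}
Constraint 2 (W + Z = Y) on D(W)={2,3,5,7} D(Z)={1,6,8} D(Y)={3,7}: W {2,3,5,7}->{2}; Z {1,6,8}->{1}; Y {3,7}->{3}
So after constraint 2: D(W) = {2}

Answer: {2}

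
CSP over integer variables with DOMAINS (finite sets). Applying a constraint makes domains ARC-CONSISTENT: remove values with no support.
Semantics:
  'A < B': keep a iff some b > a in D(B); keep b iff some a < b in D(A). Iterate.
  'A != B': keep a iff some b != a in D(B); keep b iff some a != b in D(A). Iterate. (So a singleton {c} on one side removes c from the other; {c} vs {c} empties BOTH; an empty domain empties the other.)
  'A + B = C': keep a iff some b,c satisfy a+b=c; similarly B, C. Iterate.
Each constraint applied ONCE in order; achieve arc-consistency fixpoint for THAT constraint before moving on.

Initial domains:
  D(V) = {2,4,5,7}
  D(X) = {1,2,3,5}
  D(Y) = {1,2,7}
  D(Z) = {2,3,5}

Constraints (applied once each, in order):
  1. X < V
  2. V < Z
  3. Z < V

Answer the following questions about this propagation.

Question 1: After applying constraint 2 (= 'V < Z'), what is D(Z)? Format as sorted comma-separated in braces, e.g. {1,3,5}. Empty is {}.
Constraint 1 (X < V) on D(X)={1,2,3,5} D(V)={2,4,5,7}: no change
Constraint 2 (V < Z) on D(V)={2,4,5,7} D(Z)={2,3,5}: V {2,4,5,7}->{2,4}; Z {2,3,5}->{3,5}
So after constraint 2: D(Z) = {3,5}

Answer: {3,5}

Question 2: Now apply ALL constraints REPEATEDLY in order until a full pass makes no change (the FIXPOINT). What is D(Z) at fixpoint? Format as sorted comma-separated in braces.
Answer: {}

Derivation:
pass 0 (initial): D(Z)={2,3,5}
pass 1: V {2,4,5,7}->{4}; Z {2,3,5}->{3}
pass 2: V {4}->{}; X {1,2,3,5}->{1,2,3}; Z {3}->{}
pass 3: X {1,2,3}->{}
pass 4: no change
Fixpoint after 4 passes: D(Z) = {}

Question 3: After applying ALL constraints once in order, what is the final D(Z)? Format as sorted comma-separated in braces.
Constraint 1 (X < V) on D(X)={1,2,3,5} D(V)={2,4,5,7}: no change
Constraint 2 (V < Z) on D(V)={2,4,5,7} D(Z)={2,3,5}: V {2,4,5,7}->{2,4}; Z {2,3,5}->{3,5}
Constraint 3 (Z < V) on D(Z)={3,5} D(V)={2,4}: Z {3,5}->{3}; V {2,4}->{4}
So after all 3 constraints: D(Z) = {3}

Answer: {3}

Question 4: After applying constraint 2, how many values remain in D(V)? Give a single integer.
Answer: 2

Derivation:
Constraint 1 (X < V) on D(X)={1,2,3,5} D(V)={2,4,5,7}: no change
Constraint 2 (V < Z) on D(V)={2,4,5,7} D(Z)={2,3,5}: V {2,4,5,7}->{2,4}; Z {2,3,5}->{3,5}
So after constraint 2: D(V)={2,4}, size = 2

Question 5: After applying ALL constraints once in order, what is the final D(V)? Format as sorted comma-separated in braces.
Answer: {4}

Derivation:
Constraint 1 (X < V) on D(X)={1,2,3,5} D(V)={2,4,5,7}: no change
Constraint 2 (V < Z) on D(V)={2,4,5,7} D(Z)={2,3,5}: V {2,4,5,7}->{2,4}; Z {2,3,5}->{3,5}
Constraint 3 (Z < V) on D(Z)={3,5} D(V)={2,4}: Z {3,5}->{3}; V {2,4}->{4}
So after all 3 constraints: D(V) = {4}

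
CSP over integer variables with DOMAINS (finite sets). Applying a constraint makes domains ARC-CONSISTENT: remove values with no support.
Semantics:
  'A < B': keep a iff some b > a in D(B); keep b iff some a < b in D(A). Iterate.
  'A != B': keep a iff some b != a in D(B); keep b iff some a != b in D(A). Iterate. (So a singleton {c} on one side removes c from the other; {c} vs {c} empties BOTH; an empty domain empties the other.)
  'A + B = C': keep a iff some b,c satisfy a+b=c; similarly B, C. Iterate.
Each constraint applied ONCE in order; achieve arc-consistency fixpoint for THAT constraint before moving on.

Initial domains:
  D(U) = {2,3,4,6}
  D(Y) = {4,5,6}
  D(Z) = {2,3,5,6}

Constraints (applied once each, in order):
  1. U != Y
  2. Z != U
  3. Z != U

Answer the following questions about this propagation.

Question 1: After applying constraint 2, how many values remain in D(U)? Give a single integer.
Constraint 1 (U != Y) on D(U)={2,3,4,6} D(Y)={4,5,6}: no change
Constraint 2 (Z != U) on D(Z)={2,3,5,6} D(U)={2,3,4,6}: no change
So after constraint 2: D(U)={2,3,4,6}, size = 4

Answer: 4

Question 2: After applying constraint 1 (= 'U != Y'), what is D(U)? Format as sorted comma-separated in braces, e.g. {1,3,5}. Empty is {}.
Constraint 1 (U != Y) on D(U)={2,3,4,6} D(Y)={4,5,6}: no change
So after constraint 1: D(U) = {2,3,4,6}

Answer: {2,3,4,6}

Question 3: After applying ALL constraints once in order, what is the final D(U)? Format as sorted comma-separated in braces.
Constraint 1 (U != Y) on D(U)={2,3,4,6} D(Y)={4,5,6}: no change
Constraint 2 (Z != U) on D(Z)={2,3,5,6} D(U)={2,3,4,6}: no change
Constraint 3 (Z != U) on D(Z)={2,3,5,6} D(U)={2,3,4,6}: no change
So after all 3 constraints: D(U) = {2,3,4,6}

Answer: {2,3,4,6}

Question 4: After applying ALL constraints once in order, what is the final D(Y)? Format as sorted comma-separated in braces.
Constraint 1 (U != Y) on D(U)={2,3,4,6} D(Y)={4,5,6}: no change
Constraint 2 (Z != U) on D(Z)={2,3,5,6} D(U)={2,3,4,6}: no change
Constraint 3 (Z != U) on D(Z)={2,3,5,6} D(U)={2,3,4,6}: no change
So after all 3 constraints: D(Y) = {4,5,6}

Answer: {4,5,6}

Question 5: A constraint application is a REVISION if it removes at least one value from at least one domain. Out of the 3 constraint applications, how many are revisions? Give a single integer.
Answer: 0

Derivation:
Constraint 1 (U != Y) on D(U)={2,3,4,6} D(Y)={4,5,6}: no change => not a revision
Constraint 2 (Z != U) on D(Z)={2,3,5,6} D(U)={2,3,4,6}: no change => not a revision
Constraint 3 (Z != U) on D(Z)={2,3,5,6} D(U)={2,3,4,6}: no change => not a revision
Total revisions = 0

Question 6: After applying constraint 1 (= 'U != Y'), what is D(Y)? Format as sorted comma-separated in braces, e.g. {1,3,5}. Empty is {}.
Answer: {4,5,6}

Derivation:
Constraint 1 (U != Y) on D(U)={2,3,4,6} D(Y)={4,5,6}: no change
So after constraint 1: D(Y) = {4,5,6}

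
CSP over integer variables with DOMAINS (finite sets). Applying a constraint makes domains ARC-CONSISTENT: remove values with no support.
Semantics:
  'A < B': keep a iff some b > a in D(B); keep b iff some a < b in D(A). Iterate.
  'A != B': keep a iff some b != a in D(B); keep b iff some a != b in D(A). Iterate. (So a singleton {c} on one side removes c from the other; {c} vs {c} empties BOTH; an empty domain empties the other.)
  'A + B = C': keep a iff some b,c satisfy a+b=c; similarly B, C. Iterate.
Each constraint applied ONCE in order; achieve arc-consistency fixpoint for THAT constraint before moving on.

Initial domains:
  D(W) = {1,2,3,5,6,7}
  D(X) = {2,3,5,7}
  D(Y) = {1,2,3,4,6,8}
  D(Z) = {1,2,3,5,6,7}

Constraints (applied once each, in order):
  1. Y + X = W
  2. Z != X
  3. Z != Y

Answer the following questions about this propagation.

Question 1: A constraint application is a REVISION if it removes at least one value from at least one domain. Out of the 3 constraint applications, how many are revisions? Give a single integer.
Constraint 1 (Y + X = W) on D(Y)={1,2,3,4,6,8} D(X)={2,3,5,7} D(W)={1,2,3,5,6,7}: Y {1,2,3,4,6,8}->{1,2,3,4}; X {2,3,5,7}->{2,3,5}; W {1,2,3,5,6,7}->{3,5,6,7} => REVISION
Constraint 2 (Z != X) on D(Z)={1,2,3,5,6,7} D(X)={2,3,5}: no change => not a revision
Constraint 3 (Z != Y) on D(Z)={1,2,3,5,6,7} D(Y)={1,2,3,4}: no change => not a revision
Total revisions = 1

Answer: 1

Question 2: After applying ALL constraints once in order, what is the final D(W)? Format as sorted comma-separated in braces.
Answer: {3,5,6,7}

Derivation:
Constraint 1 (Y + X = W) on D(Y)={1,2,3,4,6,8} D(X)={2,3,5,7} D(W)={1,2,3,5,6,7}: Y {1,2,3,4,6,8}->{1,2,3,4}; X {2,3,5,7}->{2,3,5}; W {1,2,3,5,6,7}->{3,5,6,7}
Constraint 2 (Z != X) on D(Z)={1,2,3,5,6,7} D(X)={2,3,5}: no change
Constraint 3 (Z != Y) on D(Z)={1,2,3,5,6,7} D(Y)={1,2,3,4}: no change
So after all 3 constraints: D(W) = {3,5,6,7}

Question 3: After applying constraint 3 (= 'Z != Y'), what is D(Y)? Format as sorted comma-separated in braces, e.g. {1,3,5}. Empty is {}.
Constraint 1 (Y + X = W) on D(Y)={1,2,3,4,6,8} D(X)={2,3,5,7} D(W)={1,2,3,5,6,7}: Y {1,2,3,4,6,8}->{1,2,3,4}; X {2,3,5,7}->{2,3,5}; W {1,2,3,5,6,7}->{3,5,6,7}
Constraint 2 (Z != X) on D(Z)={1,2,3,5,6,7} D(X)={2,3,5}: no change
Constraint 3 (Z != Y) on D(Z)={1,2,3,5,6,7} D(Y)={1,2,3,4}: no change
So after constraint 3: D(Y) = {1,2,3,4}

Answer: {1,2,3,4}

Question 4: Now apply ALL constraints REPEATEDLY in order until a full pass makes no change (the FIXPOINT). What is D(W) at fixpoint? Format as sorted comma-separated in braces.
Answer: {3,5,6,7}

Derivation:
pass 0 (initial): D(W)={1,2,3,5,6,7}
pass 1: W {1,2,3,5,6,7}->{3,5,6,7}; X {2,3,5,7}->{2,3,5}; Y {1,2,3,4,6,8}->{1,2,3,4}
pass 2: no change
Fixpoint after 2 passes: D(W) = {3,5,6,7}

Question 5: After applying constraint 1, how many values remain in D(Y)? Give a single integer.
Answer: 4

Derivation:
Constraint 1 (Y + X = W) on D(Y)={1,2,3,4,6,8} D(X)={2,3,5,7} D(W)={1,2,3,5,6,7}: Y {1,2,3,4,6,8}->{1,2,3,4}; X {2,3,5,7}->{2,3,5}; W {1,2,3,5,6,7}->{3,5,6,7}
So after constraint 1: D(Y)={1,2,3,4}, size = 4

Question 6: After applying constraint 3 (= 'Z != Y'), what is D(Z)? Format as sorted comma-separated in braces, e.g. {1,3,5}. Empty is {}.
Constraint 1 (Y + X = W) on D(Y)={1,2,3,4,6,8} D(X)={2,3,5,7} D(W)={1,2,3,5,6,7}: Y {1,2,3,4,6,8}->{1,2,3,4}; X {2,3,5,7}->{2,3,5}; W {1,2,3,5,6,7}->{3,5,6,7}
Constraint 2 (Z != X) on D(Z)={1,2,3,5,6,7} D(X)={2,3,5}: no change
Constraint 3 (Z != Y) on D(Z)={1,2,3,5,6,7} D(Y)={1,2,3,4}: no change
So after constraint 3: D(Z) = {1,2,3,5,6,7}

Answer: {1,2,3,5,6,7}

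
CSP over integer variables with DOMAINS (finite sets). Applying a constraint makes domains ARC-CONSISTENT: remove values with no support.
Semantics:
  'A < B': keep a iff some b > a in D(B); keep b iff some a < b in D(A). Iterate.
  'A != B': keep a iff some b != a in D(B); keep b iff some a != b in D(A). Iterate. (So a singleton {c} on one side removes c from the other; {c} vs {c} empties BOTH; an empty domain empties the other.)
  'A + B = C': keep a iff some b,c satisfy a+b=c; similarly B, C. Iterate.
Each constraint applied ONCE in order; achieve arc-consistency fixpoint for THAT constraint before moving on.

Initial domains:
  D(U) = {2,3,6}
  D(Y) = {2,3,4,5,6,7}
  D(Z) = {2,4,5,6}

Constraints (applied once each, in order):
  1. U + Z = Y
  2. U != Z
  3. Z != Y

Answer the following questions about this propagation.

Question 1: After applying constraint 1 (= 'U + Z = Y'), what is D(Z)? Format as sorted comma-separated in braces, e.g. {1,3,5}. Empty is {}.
Answer: {2,4,5}

Derivation:
Constraint 1 (U + Z = Y) on D(U)={2,3,6} D(Z)={2,4,5,6} D(Y)={2,3,4,5,6,7}: U {2,3,6}->{2,3}; Z {2,4,5,6}->{2,4,5}; Y {2,3,4,5,6,7}->{4,5,6,7}
So after constraint 1: D(Z) = {2,4,5}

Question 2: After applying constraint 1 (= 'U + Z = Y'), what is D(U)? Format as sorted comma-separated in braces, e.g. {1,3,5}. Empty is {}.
Answer: {2,3}

Derivation:
Constraint 1 (U + Z = Y) on D(U)={2,3,6} D(Z)={2,4,5,6} D(Y)={2,3,4,5,6,7}: U {2,3,6}->{2,3}; Z {2,4,5,6}->{2,4,5}; Y {2,3,4,5,6,7}->{4,5,6,7}
So after constraint 1: D(U) = {2,3}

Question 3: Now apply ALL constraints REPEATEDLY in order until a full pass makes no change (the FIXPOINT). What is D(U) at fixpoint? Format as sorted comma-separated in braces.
pass 0 (initial): D(U)={2,3,6}
pass 1: U {2,3,6}->{2,3}; Y {2,3,4,5,6,7}->{4,5,6,7}; Z {2,4,5,6}->{2,4,5}
pass 2: no change
Fixpoint after 2 passes: D(U) = {2,3}

Answer: {2,3}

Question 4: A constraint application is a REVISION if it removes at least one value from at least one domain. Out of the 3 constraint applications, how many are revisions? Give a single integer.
Constraint 1 (U + Z = Y) on D(U)={2,3,6} D(Z)={2,4,5,6} D(Y)={2,3,4,5,6,7}: U {2,3,6}->{2,3}; Z {2,4,5,6}->{2,4,5}; Y {2,3,4,5,6,7}->{4,5,6,7} => REVISION
Constraint 2 (U != Z) on D(U)={2,3} D(Z)={2,4,5}: no change => not a revision
Constraint 3 (Z != Y) on D(Z)={2,4,5} D(Y)={4,5,6,7}: no change => not a revision
Total revisions = 1

Answer: 1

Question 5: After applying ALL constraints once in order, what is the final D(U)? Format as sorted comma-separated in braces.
Constraint 1 (U + Z = Y) on D(U)={2,3,6} D(Z)={2,4,5,6} D(Y)={2,3,4,5,6,7}: U {2,3,6}->{2,3}; Z {2,4,5,6}->{2,4,5}; Y {2,3,4,5,6,7}->{4,5,6,7}
Constraint 2 (U != Z) on D(U)={2,3} D(Z)={2,4,5}: no change
Constraint 3 (Z != Y) on D(Z)={2,4,5} D(Y)={4,5,6,7}: no change
So after all 3 constraints: D(U) = {2,3}

Answer: {2,3}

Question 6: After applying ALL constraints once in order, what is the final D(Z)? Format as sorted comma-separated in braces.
Constraint 1 (U + Z = Y) on D(U)={2,3,6} D(Z)={2,4,5,6} D(Y)={2,3,4,5,6,7}: U {2,3,6}->{2,3}; Z {2,4,5,6}->{2,4,5}; Y {2,3,4,5,6,7}->{4,5,6,7}
Constraint 2 (U != Z) on D(U)={2,3} D(Z)={2,4,5}: no change
Constraint 3 (Z != Y) on D(Z)={2,4,5} D(Y)={4,5,6,7}: no change
So after all 3 constraints: D(Z) = {2,4,5}

Answer: {2,4,5}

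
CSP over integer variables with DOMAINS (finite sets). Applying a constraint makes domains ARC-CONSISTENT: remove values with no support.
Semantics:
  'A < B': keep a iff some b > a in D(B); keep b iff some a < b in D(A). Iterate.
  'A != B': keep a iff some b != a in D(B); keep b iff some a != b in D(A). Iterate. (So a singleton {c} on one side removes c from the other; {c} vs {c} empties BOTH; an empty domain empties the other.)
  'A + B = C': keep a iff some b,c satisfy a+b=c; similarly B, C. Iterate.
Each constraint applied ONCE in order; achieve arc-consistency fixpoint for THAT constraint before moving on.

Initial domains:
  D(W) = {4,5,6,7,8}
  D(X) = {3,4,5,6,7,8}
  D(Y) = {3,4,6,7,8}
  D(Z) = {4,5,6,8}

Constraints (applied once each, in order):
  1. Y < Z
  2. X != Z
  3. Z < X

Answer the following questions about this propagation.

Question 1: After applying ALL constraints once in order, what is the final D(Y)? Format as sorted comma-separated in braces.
Answer: {3,4,6,7}

Derivation:
Constraint 1 (Y < Z) on D(Y)={3,4,6,7,8} D(Z)={4,5,6,8}: Y {3,4,6,7,8}->{3,4,6,7}
Constraint 2 (X != Z) on D(X)={3,4,5,6,7,8} D(Z)={4,5,6,8}: no change
Constraint 3 (Z < X) on D(Z)={4,5,6,8} D(X)={3,4,5,6,7,8}: Z {4,5,6,8}->{4,5,6}; X {3,4,5,6,7,8}->{5,6,7,8}
So after all 3 constraints: D(Y) = {3,4,6,7}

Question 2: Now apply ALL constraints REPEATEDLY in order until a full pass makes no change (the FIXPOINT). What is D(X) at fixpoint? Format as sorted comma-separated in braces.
pass 0 (initial): D(X)={3,4,5,6,7,8}
pass 1: X {3,4,5,6,7,8}->{5,6,7,8}; Y {3,4,6,7,8}->{3,4,6,7}; Z {4,5,6,8}->{4,5,6}
pass 2: Y {3,4,6,7}->{3,4}
pass 3: no change
Fixpoint after 3 passes: D(X) = {5,6,7,8}

Answer: {5,6,7,8}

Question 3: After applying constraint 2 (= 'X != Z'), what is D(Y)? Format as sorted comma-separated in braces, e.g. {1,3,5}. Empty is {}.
Answer: {3,4,6,7}

Derivation:
Constraint 1 (Y < Z) on D(Y)={3,4,6,7,8} D(Z)={4,5,6,8}: Y {3,4,6,7,8}->{3,4,6,7}
Constraint 2 (X != Z) on D(X)={3,4,5,6,7,8} D(Z)={4,5,6,8}: no change
So after constraint 2: D(Y) = {3,4,6,7}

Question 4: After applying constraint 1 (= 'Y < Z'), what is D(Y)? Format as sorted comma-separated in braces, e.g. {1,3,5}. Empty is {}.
Answer: {3,4,6,7}

Derivation:
Constraint 1 (Y < Z) on D(Y)={3,4,6,7,8} D(Z)={4,5,6,8}: Y {3,4,6,7,8}->{3,4,6,7}
So after constraint 1: D(Y) = {3,4,6,7}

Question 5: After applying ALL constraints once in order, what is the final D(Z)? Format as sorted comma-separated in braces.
Constraint 1 (Y < Z) on D(Y)={3,4,6,7,8} D(Z)={4,5,6,8}: Y {3,4,6,7,8}->{3,4,6,7}
Constraint 2 (X != Z) on D(X)={3,4,5,6,7,8} D(Z)={4,5,6,8}: no change
Constraint 3 (Z < X) on D(Z)={4,5,6,8} D(X)={3,4,5,6,7,8}: Z {4,5,6,8}->{4,5,6}; X {3,4,5,6,7,8}->{5,6,7,8}
So after all 3 constraints: D(Z) = {4,5,6}

Answer: {4,5,6}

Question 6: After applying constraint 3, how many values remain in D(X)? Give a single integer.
Constraint 1 (Y < Z) on D(Y)={3,4,6,7,8} D(Z)={4,5,6,8}: Y {3,4,6,7,8}->{3,4,6,7}
Constraint 2 (X != Z) on D(X)={3,4,5,6,7,8} D(Z)={4,5,6,8}: no change
Constraint 3 (Z < X) on D(Z)={4,5,6,8} D(X)={3,4,5,6,7,8}: Z {4,5,6,8}->{4,5,6}; X {3,4,5,6,7,8}->{5,6,7,8}
So after constraint 3: D(X)={5,6,7,8}, size = 4

Answer: 4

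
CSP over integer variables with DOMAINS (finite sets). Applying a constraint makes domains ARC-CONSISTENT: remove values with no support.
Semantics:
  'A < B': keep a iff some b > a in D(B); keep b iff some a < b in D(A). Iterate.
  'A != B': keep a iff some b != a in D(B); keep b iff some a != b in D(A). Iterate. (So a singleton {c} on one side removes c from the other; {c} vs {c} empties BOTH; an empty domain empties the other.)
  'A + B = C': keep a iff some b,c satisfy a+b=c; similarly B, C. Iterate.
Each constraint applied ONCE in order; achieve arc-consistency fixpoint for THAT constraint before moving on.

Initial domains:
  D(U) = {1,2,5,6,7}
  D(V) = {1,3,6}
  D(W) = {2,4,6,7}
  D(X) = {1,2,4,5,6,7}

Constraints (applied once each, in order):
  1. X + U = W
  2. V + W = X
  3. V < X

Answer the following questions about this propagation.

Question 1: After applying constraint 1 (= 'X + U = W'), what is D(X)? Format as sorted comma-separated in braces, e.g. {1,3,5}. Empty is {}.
Answer: {1,2,4,5,6}

Derivation:
Constraint 1 (X + U = W) on D(X)={1,2,4,5,6,7} D(U)={1,2,5,6,7} D(W)={2,4,6,7}: X {1,2,4,5,6,7}->{1,2,4,5,6}; U {1,2,5,6,7}->{1,2,5,6}
So after constraint 1: D(X) = {1,2,4,5,6}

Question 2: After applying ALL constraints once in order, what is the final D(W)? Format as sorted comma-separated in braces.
Constraint 1 (X + U = W) on D(X)={1,2,4,5,6,7} D(U)={1,2,5,6,7} D(W)={2,4,6,7}: X {1,2,4,5,6,7}->{1,2,4,5,6}; U {1,2,5,6,7}->{1,2,5,6}
Constraint 2 (V + W = X) on D(V)={1,3,6} D(W)={2,4,6,7} D(X)={1,2,4,5,6}: V {1,3,6}->{1,3}; W {2,4,6,7}->{2,4}; X {1,2,4,5,6}->{5}
Constraint 3 (V < X) on D(V)={1,3} D(X)={5}: no change
So after all 3 constraints: D(W) = {2,4}

Answer: {2,4}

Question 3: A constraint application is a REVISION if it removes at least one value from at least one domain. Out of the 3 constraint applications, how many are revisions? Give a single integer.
Answer: 2

Derivation:
Constraint 1 (X + U = W) on D(X)={1,2,4,5,6,7} D(U)={1,2,5,6,7} D(W)={2,4,6,7}: X {1,2,4,5,6,7}->{1,2,4,5,6}; U {1,2,5,6,7}->{1,2,5,6} => REVISION
Constraint 2 (V + W = X) on D(V)={1,3,6} D(W)={2,4,6,7} D(X)={1,2,4,5,6}: V {1,3,6}->{1,3}; W {2,4,6,7}->{2,4}; X {1,2,4,5,6}->{5} => REVISION
Constraint 3 (V < X) on D(V)={1,3} D(X)={5}: no change => not a revision
Total revisions = 2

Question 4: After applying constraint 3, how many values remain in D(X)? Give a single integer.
Constraint 1 (X + U = W) on D(X)={1,2,4,5,6,7} D(U)={1,2,5,6,7} D(W)={2,4,6,7}: X {1,2,4,5,6,7}->{1,2,4,5,6}; U {1,2,5,6,7}->{1,2,5,6}
Constraint 2 (V + W = X) on D(V)={1,3,6} D(W)={2,4,6,7} D(X)={1,2,4,5,6}: V {1,3,6}->{1,3}; W {2,4,6,7}->{2,4}; X {1,2,4,5,6}->{5}
Constraint 3 (V < X) on D(V)={1,3} D(X)={5}: no change
So after constraint 3: D(X)={5}, size = 1

Answer: 1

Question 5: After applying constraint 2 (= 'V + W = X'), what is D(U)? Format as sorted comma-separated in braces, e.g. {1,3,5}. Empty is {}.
Constraint 1 (X + U = W) on D(X)={1,2,4,5,6,7} D(U)={1,2,5,6,7} D(W)={2,4,6,7}: X {1,2,4,5,6,7}->{1,2,4,5,6}; U {1,2,5,6,7}->{1,2,5,6}
Constraint 2 (V + W = X) on D(V)={1,3,6} D(W)={2,4,6,7} D(X)={1,2,4,5,6}: V {1,3,6}->{1,3}; W {2,4,6,7}->{2,4}; X {1,2,4,5,6}->{5}
So after constraint 2: D(U) = {1,2,5,6}

Answer: {1,2,5,6}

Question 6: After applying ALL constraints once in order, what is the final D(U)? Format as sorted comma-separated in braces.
Answer: {1,2,5,6}

Derivation:
Constraint 1 (X + U = W) on D(X)={1,2,4,5,6,7} D(U)={1,2,5,6,7} D(W)={2,4,6,7}: X {1,2,4,5,6,7}->{1,2,4,5,6}; U {1,2,5,6,7}->{1,2,5,6}
Constraint 2 (V + W = X) on D(V)={1,3,6} D(W)={2,4,6,7} D(X)={1,2,4,5,6}: V {1,3,6}->{1,3}; W {2,4,6,7}->{2,4}; X {1,2,4,5,6}->{5}
Constraint 3 (V < X) on D(V)={1,3} D(X)={5}: no change
So after all 3 constraints: D(U) = {1,2,5,6}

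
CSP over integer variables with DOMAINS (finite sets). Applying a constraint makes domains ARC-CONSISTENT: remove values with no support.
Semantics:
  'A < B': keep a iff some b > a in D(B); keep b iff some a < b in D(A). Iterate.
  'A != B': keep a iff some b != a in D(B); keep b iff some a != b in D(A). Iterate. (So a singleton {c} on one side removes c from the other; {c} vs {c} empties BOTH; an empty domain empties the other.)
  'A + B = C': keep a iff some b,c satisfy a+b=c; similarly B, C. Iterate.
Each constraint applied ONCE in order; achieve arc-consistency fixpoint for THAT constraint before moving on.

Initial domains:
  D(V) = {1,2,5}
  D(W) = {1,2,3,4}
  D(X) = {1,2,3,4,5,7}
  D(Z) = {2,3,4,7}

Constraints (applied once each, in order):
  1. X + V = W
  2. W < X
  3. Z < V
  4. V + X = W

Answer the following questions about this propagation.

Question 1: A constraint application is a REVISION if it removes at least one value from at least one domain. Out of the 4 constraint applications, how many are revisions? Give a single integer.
Answer: 4

Derivation:
Constraint 1 (X + V = W) on D(X)={1,2,3,4,5,7} D(V)={1,2,5} D(W)={1,2,3,4}: X {1,2,3,4,5,7}->{1,2,3}; V {1,2,5}->{1,2}; W {1,2,3,4}->{2,3,4} => REVISION
Constraint 2 (W < X) on D(W)={2,3,4} D(X)={1,2,3}: W {2,3,4}->{2}; X {1,2,3}->{3} => REVISION
Constraint 3 (Z < V) on D(Z)={2,3,4,7} D(V)={1,2}: Z {2,3,4,7}->{}; V {1,2}->{} => REVISION
Constraint 4 (V + X = W) on D(V)={} D(X)={3} D(W)={2}: X {3}->{}; W {2}->{} => REVISION
Total revisions = 4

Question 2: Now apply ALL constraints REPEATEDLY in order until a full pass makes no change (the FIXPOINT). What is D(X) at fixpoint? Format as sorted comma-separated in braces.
Answer: {}

Derivation:
pass 0 (initial): D(X)={1,2,3,4,5,7}
pass 1: V {1,2,5}->{}; W {1,2,3,4}->{}; X {1,2,3,4,5,7}->{}; Z {2,3,4,7}->{}
pass 2: no change
Fixpoint after 2 passes: D(X) = {}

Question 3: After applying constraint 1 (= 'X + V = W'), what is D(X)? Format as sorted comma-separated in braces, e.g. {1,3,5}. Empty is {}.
Constraint 1 (X + V = W) on D(X)={1,2,3,4,5,7} D(V)={1,2,5} D(W)={1,2,3,4}: X {1,2,3,4,5,7}->{1,2,3}; V {1,2,5}->{1,2}; W {1,2,3,4}->{2,3,4}
So after constraint 1: D(X) = {1,2,3}

Answer: {1,2,3}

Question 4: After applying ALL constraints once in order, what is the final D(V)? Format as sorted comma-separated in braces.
Answer: {}

Derivation:
Constraint 1 (X + V = W) on D(X)={1,2,3,4,5,7} D(V)={1,2,5} D(W)={1,2,3,4}: X {1,2,3,4,5,7}->{1,2,3}; V {1,2,5}->{1,2}; W {1,2,3,4}->{2,3,4}
Constraint 2 (W < X) on D(W)={2,3,4} D(X)={1,2,3}: W {2,3,4}->{2}; X {1,2,3}->{3}
Constraint 3 (Z < V) on D(Z)={2,3,4,7} D(V)={1,2}: Z {2,3,4,7}->{}; V {1,2}->{}
Constraint 4 (V + X = W) on D(V)={} D(X)={3} D(W)={2}: X {3}->{}; W {2}->{}
So after all 4 constraints: D(V) = {}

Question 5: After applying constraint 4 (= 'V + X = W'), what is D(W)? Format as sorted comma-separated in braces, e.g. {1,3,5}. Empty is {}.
Constraint 1 (X + V = W) on D(X)={1,2,3,4,5,7} D(V)={1,2,5} D(W)={1,2,3,4}: X {1,2,3,4,5,7}->{1,2,3}; V {1,2,5}->{1,2}; W {1,2,3,4}->{2,3,4}
Constraint 2 (W < X) on D(W)={2,3,4} D(X)={1,2,3}: W {2,3,4}->{2}; X {1,2,3}->{3}
Constraint 3 (Z < V) on D(Z)={2,3,4,7} D(V)={1,2}: Z {2,3,4,7}->{}; V {1,2}->{}
Constraint 4 (V + X = W) on D(V)={} D(X)={3} D(W)={2}: X {3}->{}; W {2}->{}
So after constraint 4: D(W) = {}

Answer: {}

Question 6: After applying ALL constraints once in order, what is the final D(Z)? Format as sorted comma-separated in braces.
Constraint 1 (X + V = W) on D(X)={1,2,3,4,5,7} D(V)={1,2,5} D(W)={1,2,3,4}: X {1,2,3,4,5,7}->{1,2,3}; V {1,2,5}->{1,2}; W {1,2,3,4}->{2,3,4}
Constraint 2 (W < X) on D(W)={2,3,4} D(X)={1,2,3}: W {2,3,4}->{2}; X {1,2,3}->{3}
Constraint 3 (Z < V) on D(Z)={2,3,4,7} D(V)={1,2}: Z {2,3,4,7}->{}; V {1,2}->{}
Constraint 4 (V + X = W) on D(V)={} D(X)={3} D(W)={2}: X {3}->{}; W {2}->{}
So after all 4 constraints: D(Z) = {}

Answer: {}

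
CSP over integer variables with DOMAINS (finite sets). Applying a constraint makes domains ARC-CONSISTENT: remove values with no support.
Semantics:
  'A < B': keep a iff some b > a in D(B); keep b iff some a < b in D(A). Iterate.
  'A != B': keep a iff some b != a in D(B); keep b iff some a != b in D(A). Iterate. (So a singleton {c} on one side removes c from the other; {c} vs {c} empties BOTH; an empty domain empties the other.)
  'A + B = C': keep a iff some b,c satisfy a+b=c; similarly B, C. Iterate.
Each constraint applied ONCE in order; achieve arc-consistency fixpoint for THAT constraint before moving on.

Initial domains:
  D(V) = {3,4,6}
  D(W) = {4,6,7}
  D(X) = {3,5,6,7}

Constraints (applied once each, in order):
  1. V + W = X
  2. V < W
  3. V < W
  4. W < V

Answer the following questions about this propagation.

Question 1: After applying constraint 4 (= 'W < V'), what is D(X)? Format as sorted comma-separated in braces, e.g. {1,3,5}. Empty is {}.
Constraint 1 (V + W = X) on D(V)={3,4,6} D(W)={4,6,7} D(X)={3,5,6,7}: V {3,4,6}->{3}; W {4,6,7}->{4}; X {3,5,6,7}->{7}
Constraint 2 (V < W) on D(V)={3} D(W)={4}: no change
Constraint 3 (V < W) on D(V)={3} D(W)={4}: no change
Constraint 4 (W < V) on D(W)={4} D(V)={3}: W {4}->{}; V {3}->{}
So after constraint 4: D(X) = {7}

Answer: {7}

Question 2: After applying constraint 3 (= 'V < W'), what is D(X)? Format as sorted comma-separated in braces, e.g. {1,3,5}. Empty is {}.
Answer: {7}

Derivation:
Constraint 1 (V + W = X) on D(V)={3,4,6} D(W)={4,6,7} D(X)={3,5,6,7}: V {3,4,6}->{3}; W {4,6,7}->{4}; X {3,5,6,7}->{7}
Constraint 2 (V < W) on D(V)={3} D(W)={4}: no change
Constraint 3 (V < W) on D(V)={3} D(W)={4}: no change
So after constraint 3: D(X) = {7}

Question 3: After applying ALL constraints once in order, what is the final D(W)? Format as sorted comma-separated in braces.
Constraint 1 (V + W = X) on D(V)={3,4,6} D(W)={4,6,7} D(X)={3,5,6,7}: V {3,4,6}->{3}; W {4,6,7}->{4}; X {3,5,6,7}->{7}
Constraint 2 (V < W) on D(V)={3} D(W)={4}: no change
Constraint 3 (V < W) on D(V)={3} D(W)={4}: no change
Constraint 4 (W < V) on D(W)={4} D(V)={3}: W {4}->{}; V {3}->{}
So after all 4 constraints: D(W) = {}

Answer: {}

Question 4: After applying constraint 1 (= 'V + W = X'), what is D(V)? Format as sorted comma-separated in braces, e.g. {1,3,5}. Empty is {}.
Answer: {3}

Derivation:
Constraint 1 (V + W = X) on D(V)={3,4,6} D(W)={4,6,7} D(X)={3,5,6,7}: V {3,4,6}->{3}; W {4,6,7}->{4}; X {3,5,6,7}->{7}
So after constraint 1: D(V) = {3}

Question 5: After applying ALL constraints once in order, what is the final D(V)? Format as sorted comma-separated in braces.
Answer: {}

Derivation:
Constraint 1 (V + W = X) on D(V)={3,4,6} D(W)={4,6,7} D(X)={3,5,6,7}: V {3,4,6}->{3}; W {4,6,7}->{4}; X {3,5,6,7}->{7}
Constraint 2 (V < W) on D(V)={3} D(W)={4}: no change
Constraint 3 (V < W) on D(V)={3} D(W)={4}: no change
Constraint 4 (W < V) on D(W)={4} D(V)={3}: W {4}->{}; V {3}->{}
So after all 4 constraints: D(V) = {}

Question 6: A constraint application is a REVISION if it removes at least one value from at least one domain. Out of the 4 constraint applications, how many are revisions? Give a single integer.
Constraint 1 (V + W = X) on D(V)={3,4,6} D(W)={4,6,7} D(X)={3,5,6,7}: V {3,4,6}->{3}; W {4,6,7}->{4}; X {3,5,6,7}->{7} => REVISION
Constraint 2 (V < W) on D(V)={3} D(W)={4}: no change => not a revision
Constraint 3 (V < W) on D(V)={3} D(W)={4}: no change => not a revision
Constraint 4 (W < V) on D(W)={4} D(V)={3}: W {4}->{}; V {3}->{} => REVISION
Total revisions = 2

Answer: 2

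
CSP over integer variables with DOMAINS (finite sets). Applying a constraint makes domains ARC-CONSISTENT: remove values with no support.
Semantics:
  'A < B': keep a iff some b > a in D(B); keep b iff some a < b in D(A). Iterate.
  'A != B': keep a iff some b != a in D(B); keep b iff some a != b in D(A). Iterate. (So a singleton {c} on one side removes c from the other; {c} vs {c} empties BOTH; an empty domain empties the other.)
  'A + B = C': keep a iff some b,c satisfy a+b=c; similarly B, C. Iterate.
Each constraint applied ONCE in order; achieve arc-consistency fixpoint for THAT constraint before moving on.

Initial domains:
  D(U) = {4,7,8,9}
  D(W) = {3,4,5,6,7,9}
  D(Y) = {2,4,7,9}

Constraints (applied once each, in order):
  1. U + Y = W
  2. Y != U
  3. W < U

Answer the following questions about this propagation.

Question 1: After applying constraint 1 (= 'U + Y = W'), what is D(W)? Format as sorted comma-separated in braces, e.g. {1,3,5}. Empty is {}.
Constraint 1 (U + Y = W) on D(U)={4,7,8,9} D(Y)={2,4,7,9} D(W)={3,4,5,6,7,9}: U {4,7,8,9}->{4,7}; Y {2,4,7,9}->{2}; W {3,4,5,6,7,9}->{6,9}
So after constraint 1: D(W) = {6,9}

Answer: {6,9}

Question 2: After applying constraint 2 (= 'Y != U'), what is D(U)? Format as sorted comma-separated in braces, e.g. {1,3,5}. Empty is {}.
Answer: {4,7}

Derivation:
Constraint 1 (U + Y = W) on D(U)={4,7,8,9} D(Y)={2,4,7,9} D(W)={3,4,5,6,7,9}: U {4,7,8,9}->{4,7}; Y {2,4,7,9}->{2}; W {3,4,5,6,7,9}->{6,9}
Constraint 2 (Y != U) on D(Y)={2} D(U)={4,7}: no change
So after constraint 2: D(U) = {4,7}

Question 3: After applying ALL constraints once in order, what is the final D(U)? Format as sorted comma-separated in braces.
Constraint 1 (U + Y = W) on D(U)={4,7,8,9} D(Y)={2,4,7,9} D(W)={3,4,5,6,7,9}: U {4,7,8,9}->{4,7}; Y {2,4,7,9}->{2}; W {3,4,5,6,7,9}->{6,9}
Constraint 2 (Y != U) on D(Y)={2} D(U)={4,7}: no change
Constraint 3 (W < U) on D(W)={6,9} D(U)={4,7}: W {6,9}->{6}; U {4,7}->{7}
So after all 3 constraints: D(U) = {7}

Answer: {7}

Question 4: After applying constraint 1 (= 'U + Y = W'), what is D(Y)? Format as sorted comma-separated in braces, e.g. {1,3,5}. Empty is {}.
Constraint 1 (U + Y = W) on D(U)={4,7,8,9} D(Y)={2,4,7,9} D(W)={3,4,5,6,7,9}: U {4,7,8,9}->{4,7}; Y {2,4,7,9}->{2}; W {3,4,5,6,7,9}->{6,9}
So after constraint 1: D(Y) = {2}

Answer: {2}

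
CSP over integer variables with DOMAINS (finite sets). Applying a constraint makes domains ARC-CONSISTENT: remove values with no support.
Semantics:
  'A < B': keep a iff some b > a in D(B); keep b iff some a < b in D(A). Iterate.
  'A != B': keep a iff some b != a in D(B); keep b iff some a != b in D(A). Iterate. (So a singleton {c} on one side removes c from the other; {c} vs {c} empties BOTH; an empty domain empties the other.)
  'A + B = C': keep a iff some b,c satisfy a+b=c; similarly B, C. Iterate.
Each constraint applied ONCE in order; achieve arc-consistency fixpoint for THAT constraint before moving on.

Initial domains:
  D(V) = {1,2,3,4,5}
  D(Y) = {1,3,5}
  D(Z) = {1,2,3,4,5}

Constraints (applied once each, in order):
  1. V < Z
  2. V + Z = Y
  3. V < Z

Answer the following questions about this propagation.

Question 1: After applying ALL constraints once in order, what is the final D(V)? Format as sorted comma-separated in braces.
Constraint 1 (V < Z) on D(V)={1,2,3,4,5} D(Z)={1,2,3,4,5}: V {1,2,3,4,5}->{1,2,3,4}; Z {1,2,3,4,5}->{2,3,4,5}
Constraint 2 (V + Z = Y) on D(V)={1,2,3,4} D(Z)={2,3,4,5} D(Y)={1,3,5}: V {1,2,3,4}->{1,2,3}; Z {2,3,4,5}->{2,3,4}; Y {1,3,5}->{3,5}
Constraint 3 (V < Z) on D(V)={1,2,3} D(Z)={2,3,4}: no change
So after all 3 constraints: D(V) = {1,2,3}

Answer: {1,2,3}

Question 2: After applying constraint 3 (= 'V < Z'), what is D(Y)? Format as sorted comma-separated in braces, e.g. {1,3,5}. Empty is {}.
Answer: {3,5}

Derivation:
Constraint 1 (V < Z) on D(V)={1,2,3,4,5} D(Z)={1,2,3,4,5}: V {1,2,3,4,5}->{1,2,3,4}; Z {1,2,3,4,5}->{2,3,4,5}
Constraint 2 (V + Z = Y) on D(V)={1,2,3,4} D(Z)={2,3,4,5} D(Y)={1,3,5}: V {1,2,3,4}->{1,2,3}; Z {2,3,4,5}->{2,3,4}; Y {1,3,5}->{3,5}
Constraint 3 (V < Z) on D(V)={1,2,3} D(Z)={2,3,4}: no change
So after constraint 3: D(Y) = {3,5}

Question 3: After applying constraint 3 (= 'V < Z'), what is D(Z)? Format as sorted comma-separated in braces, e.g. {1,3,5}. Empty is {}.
Constraint 1 (V < Z) on D(V)={1,2,3,4,5} D(Z)={1,2,3,4,5}: V {1,2,3,4,5}->{1,2,3,4}; Z {1,2,3,4,5}->{2,3,4,5}
Constraint 2 (V + Z = Y) on D(V)={1,2,3,4} D(Z)={2,3,4,5} D(Y)={1,3,5}: V {1,2,3,4}->{1,2,3}; Z {2,3,4,5}->{2,3,4}; Y {1,3,5}->{3,5}
Constraint 3 (V < Z) on D(V)={1,2,3} D(Z)={2,3,4}: no change
So after constraint 3: D(Z) = {2,3,4}

Answer: {2,3,4}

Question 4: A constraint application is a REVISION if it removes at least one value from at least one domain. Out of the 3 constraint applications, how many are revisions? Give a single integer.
Constraint 1 (V < Z) on D(V)={1,2,3,4,5} D(Z)={1,2,3,4,5}: V {1,2,3,4,5}->{1,2,3,4}; Z {1,2,3,4,5}->{2,3,4,5} => REVISION
Constraint 2 (V + Z = Y) on D(V)={1,2,3,4} D(Z)={2,3,4,5} D(Y)={1,3,5}: V {1,2,3,4}->{1,2,3}; Z {2,3,4,5}->{2,3,4}; Y {1,3,5}->{3,5} => REVISION
Constraint 3 (V < Z) on D(V)={1,2,3} D(Z)={2,3,4}: no change => not a revision
Total revisions = 2

Answer: 2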